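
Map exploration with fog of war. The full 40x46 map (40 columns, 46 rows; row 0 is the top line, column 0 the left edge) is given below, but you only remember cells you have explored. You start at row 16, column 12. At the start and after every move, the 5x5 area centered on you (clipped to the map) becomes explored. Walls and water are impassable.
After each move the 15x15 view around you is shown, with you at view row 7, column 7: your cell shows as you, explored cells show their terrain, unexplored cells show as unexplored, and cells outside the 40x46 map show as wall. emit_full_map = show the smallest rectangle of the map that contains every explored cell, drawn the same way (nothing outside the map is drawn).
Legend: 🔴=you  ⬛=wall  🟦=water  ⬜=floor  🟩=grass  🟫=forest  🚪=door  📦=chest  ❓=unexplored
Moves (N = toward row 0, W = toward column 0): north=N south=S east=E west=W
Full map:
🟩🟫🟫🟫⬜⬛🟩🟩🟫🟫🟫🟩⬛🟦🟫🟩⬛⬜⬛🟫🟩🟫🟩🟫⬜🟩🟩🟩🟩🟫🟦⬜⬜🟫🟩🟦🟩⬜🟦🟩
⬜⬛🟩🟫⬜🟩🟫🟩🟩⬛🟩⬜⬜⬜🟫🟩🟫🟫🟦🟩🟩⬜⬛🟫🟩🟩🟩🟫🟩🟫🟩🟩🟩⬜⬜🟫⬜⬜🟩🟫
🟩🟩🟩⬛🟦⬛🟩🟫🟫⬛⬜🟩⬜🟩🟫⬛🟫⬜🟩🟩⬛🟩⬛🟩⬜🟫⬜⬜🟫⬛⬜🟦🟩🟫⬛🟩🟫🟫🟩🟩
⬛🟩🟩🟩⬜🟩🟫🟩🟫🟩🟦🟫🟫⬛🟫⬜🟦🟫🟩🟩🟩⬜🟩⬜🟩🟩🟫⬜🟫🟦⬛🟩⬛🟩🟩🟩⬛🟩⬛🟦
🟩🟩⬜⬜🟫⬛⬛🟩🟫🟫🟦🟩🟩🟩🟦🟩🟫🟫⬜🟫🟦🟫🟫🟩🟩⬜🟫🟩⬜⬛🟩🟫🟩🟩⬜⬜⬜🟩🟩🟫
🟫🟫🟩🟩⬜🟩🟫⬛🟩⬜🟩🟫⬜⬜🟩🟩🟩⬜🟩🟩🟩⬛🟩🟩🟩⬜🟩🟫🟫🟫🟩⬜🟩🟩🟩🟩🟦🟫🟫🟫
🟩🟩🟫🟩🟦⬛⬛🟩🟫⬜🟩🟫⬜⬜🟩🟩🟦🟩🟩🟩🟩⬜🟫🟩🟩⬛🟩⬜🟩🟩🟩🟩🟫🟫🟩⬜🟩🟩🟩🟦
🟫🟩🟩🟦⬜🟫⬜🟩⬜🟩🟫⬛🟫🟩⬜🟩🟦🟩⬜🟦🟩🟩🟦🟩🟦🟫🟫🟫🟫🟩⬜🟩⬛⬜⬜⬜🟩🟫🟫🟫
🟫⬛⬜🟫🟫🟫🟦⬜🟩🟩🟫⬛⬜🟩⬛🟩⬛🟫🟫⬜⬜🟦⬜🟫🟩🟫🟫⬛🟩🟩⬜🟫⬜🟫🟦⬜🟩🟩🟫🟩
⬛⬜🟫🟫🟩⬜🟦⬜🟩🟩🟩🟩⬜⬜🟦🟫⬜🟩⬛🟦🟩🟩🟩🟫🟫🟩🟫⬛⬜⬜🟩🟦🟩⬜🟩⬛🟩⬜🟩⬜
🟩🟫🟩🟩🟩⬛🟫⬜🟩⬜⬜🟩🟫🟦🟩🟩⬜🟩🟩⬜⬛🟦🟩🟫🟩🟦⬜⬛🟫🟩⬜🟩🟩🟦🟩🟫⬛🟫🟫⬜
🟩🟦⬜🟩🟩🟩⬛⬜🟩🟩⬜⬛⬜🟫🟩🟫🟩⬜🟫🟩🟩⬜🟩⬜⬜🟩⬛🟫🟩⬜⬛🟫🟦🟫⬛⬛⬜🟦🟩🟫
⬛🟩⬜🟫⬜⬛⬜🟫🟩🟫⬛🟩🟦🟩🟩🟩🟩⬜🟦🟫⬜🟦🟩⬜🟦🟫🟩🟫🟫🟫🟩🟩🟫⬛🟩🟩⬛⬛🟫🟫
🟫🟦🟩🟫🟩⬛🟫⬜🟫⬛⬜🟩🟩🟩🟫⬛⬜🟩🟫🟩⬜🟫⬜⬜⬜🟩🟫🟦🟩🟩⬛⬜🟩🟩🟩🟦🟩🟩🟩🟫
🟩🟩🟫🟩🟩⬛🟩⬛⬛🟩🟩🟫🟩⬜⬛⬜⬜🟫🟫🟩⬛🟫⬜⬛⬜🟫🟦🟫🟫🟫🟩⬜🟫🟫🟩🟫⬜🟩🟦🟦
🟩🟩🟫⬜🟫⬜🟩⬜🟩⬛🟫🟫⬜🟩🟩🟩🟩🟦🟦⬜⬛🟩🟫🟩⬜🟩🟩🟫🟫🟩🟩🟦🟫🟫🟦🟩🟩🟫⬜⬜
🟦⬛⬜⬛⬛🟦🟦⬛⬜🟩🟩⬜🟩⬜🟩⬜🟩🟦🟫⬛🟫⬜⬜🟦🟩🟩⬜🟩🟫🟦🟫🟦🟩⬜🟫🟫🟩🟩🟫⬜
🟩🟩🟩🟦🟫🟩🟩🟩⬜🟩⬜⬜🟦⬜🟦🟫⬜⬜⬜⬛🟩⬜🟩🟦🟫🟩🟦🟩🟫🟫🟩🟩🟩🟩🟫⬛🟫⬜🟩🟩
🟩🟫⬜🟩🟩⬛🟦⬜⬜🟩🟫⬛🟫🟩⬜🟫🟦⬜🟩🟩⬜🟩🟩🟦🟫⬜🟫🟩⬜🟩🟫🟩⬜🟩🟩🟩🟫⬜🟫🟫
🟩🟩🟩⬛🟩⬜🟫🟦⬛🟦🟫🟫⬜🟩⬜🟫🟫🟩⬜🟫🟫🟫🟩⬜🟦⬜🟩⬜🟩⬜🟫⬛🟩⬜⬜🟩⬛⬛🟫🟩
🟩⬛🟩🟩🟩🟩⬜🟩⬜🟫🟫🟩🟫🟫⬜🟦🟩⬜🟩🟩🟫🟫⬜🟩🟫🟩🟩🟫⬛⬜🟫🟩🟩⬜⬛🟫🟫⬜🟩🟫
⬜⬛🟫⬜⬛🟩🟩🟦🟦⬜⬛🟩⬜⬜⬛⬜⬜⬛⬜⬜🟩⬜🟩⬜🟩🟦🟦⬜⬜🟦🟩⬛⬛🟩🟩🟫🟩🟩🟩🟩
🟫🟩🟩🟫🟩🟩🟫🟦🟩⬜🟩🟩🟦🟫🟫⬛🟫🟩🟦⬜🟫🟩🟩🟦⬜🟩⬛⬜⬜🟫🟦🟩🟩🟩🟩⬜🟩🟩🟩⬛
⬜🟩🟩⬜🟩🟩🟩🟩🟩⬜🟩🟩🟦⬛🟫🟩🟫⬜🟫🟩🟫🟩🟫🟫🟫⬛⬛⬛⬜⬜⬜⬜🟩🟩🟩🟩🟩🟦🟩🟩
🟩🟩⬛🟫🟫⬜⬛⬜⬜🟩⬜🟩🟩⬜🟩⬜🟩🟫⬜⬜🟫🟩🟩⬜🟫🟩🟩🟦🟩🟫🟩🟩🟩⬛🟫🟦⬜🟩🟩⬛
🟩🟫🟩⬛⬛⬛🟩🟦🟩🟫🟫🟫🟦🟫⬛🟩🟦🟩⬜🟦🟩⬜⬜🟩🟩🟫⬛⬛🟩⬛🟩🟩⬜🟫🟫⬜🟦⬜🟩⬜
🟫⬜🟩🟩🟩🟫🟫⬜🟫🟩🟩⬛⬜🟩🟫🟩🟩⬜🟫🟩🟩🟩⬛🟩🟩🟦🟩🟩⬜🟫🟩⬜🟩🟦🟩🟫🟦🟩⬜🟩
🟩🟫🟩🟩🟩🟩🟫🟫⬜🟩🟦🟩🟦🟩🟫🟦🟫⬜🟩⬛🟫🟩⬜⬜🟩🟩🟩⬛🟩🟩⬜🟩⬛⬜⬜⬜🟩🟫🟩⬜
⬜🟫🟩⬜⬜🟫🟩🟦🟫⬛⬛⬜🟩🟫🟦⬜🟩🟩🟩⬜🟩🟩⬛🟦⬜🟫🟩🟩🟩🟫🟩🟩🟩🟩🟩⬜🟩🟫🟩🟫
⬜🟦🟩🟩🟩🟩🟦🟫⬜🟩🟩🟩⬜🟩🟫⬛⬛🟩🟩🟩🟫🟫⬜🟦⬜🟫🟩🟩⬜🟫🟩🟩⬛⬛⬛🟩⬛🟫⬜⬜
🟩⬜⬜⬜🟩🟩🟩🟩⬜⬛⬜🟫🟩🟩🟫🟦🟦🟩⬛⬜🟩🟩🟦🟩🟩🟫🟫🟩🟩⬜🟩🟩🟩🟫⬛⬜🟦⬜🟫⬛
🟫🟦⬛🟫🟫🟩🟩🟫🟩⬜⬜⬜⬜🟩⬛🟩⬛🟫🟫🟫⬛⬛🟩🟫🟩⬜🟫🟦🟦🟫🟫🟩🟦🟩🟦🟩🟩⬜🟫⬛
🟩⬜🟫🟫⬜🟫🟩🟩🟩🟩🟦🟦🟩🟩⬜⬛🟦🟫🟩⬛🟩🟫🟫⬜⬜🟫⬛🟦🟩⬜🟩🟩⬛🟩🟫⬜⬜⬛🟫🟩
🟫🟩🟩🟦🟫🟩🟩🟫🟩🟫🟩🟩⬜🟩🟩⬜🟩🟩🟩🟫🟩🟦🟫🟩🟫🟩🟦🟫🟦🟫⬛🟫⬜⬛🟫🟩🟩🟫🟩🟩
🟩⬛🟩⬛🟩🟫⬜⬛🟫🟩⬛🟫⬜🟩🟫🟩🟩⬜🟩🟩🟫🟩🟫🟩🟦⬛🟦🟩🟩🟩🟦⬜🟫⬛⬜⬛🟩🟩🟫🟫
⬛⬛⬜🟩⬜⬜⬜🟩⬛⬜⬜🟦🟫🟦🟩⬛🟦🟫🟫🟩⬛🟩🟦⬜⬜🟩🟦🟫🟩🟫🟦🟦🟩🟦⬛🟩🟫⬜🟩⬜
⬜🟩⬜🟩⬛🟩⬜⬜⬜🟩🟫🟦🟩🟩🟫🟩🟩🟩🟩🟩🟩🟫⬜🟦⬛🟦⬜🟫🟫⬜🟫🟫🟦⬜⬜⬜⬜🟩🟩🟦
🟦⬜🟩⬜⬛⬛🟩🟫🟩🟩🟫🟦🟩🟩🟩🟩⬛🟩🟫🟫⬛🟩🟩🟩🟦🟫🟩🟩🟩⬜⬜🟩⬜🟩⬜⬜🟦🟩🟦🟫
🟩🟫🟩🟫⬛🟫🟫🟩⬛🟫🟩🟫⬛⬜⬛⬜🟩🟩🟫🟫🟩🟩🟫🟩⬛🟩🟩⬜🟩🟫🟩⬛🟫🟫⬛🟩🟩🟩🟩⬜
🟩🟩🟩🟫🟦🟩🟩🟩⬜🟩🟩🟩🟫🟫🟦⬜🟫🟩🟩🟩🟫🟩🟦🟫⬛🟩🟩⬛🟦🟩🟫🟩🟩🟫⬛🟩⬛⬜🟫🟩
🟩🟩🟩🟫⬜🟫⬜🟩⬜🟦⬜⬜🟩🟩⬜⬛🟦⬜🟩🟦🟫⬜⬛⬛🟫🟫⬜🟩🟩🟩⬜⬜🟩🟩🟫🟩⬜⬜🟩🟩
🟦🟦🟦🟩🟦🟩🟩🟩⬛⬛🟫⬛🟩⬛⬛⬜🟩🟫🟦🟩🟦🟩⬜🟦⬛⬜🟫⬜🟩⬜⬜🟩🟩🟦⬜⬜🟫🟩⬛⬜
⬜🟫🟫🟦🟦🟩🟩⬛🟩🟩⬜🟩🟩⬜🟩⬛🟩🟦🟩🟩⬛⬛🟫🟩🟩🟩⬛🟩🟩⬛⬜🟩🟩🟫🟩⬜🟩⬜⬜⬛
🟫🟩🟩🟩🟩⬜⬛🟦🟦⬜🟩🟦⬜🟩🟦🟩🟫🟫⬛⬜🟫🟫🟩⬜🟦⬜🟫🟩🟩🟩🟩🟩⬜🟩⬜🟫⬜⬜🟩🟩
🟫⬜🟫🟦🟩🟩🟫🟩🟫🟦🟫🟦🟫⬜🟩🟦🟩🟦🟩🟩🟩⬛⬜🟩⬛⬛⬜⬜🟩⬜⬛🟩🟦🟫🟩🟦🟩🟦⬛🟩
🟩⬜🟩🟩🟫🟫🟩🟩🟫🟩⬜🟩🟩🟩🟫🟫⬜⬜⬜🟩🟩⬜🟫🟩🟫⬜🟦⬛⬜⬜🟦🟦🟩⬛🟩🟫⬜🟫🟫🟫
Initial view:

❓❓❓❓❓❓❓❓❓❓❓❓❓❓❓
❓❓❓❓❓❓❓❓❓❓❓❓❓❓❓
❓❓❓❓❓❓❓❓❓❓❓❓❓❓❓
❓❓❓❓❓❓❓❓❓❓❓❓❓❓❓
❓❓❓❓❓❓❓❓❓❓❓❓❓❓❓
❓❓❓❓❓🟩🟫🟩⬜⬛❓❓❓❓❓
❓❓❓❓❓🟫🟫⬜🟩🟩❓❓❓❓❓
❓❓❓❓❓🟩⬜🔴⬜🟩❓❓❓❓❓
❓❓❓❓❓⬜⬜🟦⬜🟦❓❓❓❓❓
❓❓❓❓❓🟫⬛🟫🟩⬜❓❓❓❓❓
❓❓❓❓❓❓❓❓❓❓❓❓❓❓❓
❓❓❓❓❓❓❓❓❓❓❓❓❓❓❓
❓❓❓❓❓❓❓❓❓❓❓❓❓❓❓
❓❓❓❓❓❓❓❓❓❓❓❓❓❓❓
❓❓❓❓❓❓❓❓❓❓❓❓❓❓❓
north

❓❓❓❓❓❓❓❓❓❓❓❓❓❓❓
❓❓❓❓❓❓❓❓❓❓❓❓❓❓❓
❓❓❓❓❓❓❓❓❓❓❓❓❓❓❓
❓❓❓❓❓❓❓❓❓❓❓❓❓❓❓
❓❓❓❓❓❓❓❓❓❓❓❓❓❓❓
❓❓❓❓❓⬜🟩🟩🟩🟫❓❓❓❓❓
❓❓❓❓❓🟩🟫🟩⬜⬛❓❓❓❓❓
❓❓❓❓❓🟫🟫🔴🟩🟩❓❓❓❓❓
❓❓❓❓❓🟩⬜🟩⬜🟩❓❓❓❓❓
❓❓❓❓❓⬜⬜🟦⬜🟦❓❓❓❓❓
❓❓❓❓❓🟫⬛🟫🟩⬜❓❓❓❓❓
❓❓❓❓❓❓❓❓❓❓❓❓❓❓❓
❓❓❓❓❓❓❓❓❓❓❓❓❓❓❓
❓❓❓❓❓❓❓❓❓❓❓❓❓❓❓
❓❓❓❓❓❓❓❓❓❓❓❓❓❓❓

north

❓❓❓❓❓❓❓❓❓❓❓❓❓❓❓
❓❓❓❓❓❓❓❓❓❓❓❓❓❓❓
❓❓❓❓❓❓❓❓❓❓❓❓❓❓❓
❓❓❓❓❓❓❓❓❓❓❓❓❓❓❓
❓❓❓❓❓❓❓❓❓❓❓❓❓❓❓
❓❓❓❓❓⬛🟩🟦🟩🟩❓❓❓❓❓
❓❓❓❓❓⬜🟩🟩🟩🟫❓❓❓❓❓
❓❓❓❓❓🟩🟫🔴⬜⬛❓❓❓❓❓
❓❓❓❓❓🟫🟫⬜🟩🟩❓❓❓❓❓
❓❓❓❓❓🟩⬜🟩⬜🟩❓❓❓❓❓
❓❓❓❓❓⬜⬜🟦⬜🟦❓❓❓❓❓
❓❓❓❓❓🟫⬛🟫🟩⬜❓❓❓❓❓
❓❓❓❓❓❓❓❓❓❓❓❓❓❓❓
❓❓❓❓❓❓❓❓❓❓❓❓❓❓❓
❓❓❓❓❓❓❓❓❓❓❓❓❓❓❓

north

❓❓❓❓❓❓❓❓❓❓❓❓❓❓❓
❓❓❓❓❓❓❓❓❓❓❓❓❓❓❓
❓❓❓❓❓❓❓❓❓❓❓❓❓❓❓
❓❓❓❓❓❓❓❓❓❓❓❓❓❓❓
❓❓❓❓❓❓❓❓❓❓❓❓❓❓❓
❓❓❓❓❓⬜⬛⬜🟫🟩❓❓❓❓❓
❓❓❓❓❓⬛🟩🟦🟩🟩❓❓❓❓❓
❓❓❓❓❓⬜🟩🔴🟩🟫❓❓❓❓❓
❓❓❓❓❓🟩🟫🟩⬜⬛❓❓❓❓❓
❓❓❓❓❓🟫🟫⬜🟩🟩❓❓❓❓❓
❓❓❓❓❓🟩⬜🟩⬜🟩❓❓❓❓❓
❓❓❓❓❓⬜⬜🟦⬜🟦❓❓❓❓❓
❓❓❓❓❓🟫⬛🟫🟩⬜❓❓❓❓❓
❓❓❓❓❓❓❓❓❓❓❓❓❓❓❓
❓❓❓❓❓❓❓❓❓❓❓❓❓❓❓

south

❓❓❓❓❓❓❓❓❓❓❓❓❓❓❓
❓❓❓❓❓❓❓❓❓❓❓❓❓❓❓
❓❓❓❓❓❓❓❓❓❓❓❓❓❓❓
❓❓❓❓❓❓❓❓❓❓❓❓❓❓❓
❓❓❓❓❓⬜⬛⬜🟫🟩❓❓❓❓❓
❓❓❓❓❓⬛🟩🟦🟩🟩❓❓❓❓❓
❓❓❓❓❓⬜🟩🟩🟩🟫❓❓❓❓❓
❓❓❓❓❓🟩🟫🔴⬜⬛❓❓❓❓❓
❓❓❓❓❓🟫🟫⬜🟩🟩❓❓❓❓❓
❓❓❓❓❓🟩⬜🟩⬜🟩❓❓❓❓❓
❓❓❓❓❓⬜⬜🟦⬜🟦❓❓❓❓❓
❓❓❓❓❓🟫⬛🟫🟩⬜❓❓❓❓❓
❓❓❓❓❓❓❓❓❓❓❓❓❓❓❓
❓❓❓❓❓❓❓❓❓❓❓❓❓❓❓
❓❓❓❓❓❓❓❓❓❓❓❓❓❓❓

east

❓❓❓❓❓❓❓❓❓❓❓❓❓❓❓
❓❓❓❓❓❓❓❓❓❓❓❓❓❓❓
❓❓❓❓❓❓❓❓❓❓❓❓❓❓❓
❓❓❓❓❓❓❓❓❓❓❓❓❓❓❓
❓❓❓❓⬜⬛⬜🟫🟩❓❓❓❓❓❓
❓❓❓❓⬛🟩🟦🟩🟩🟩❓❓❓❓❓
❓❓❓❓⬜🟩🟩🟩🟫⬛❓❓❓❓❓
❓❓❓❓🟩🟫🟩🔴⬛⬜❓❓❓❓❓
❓❓❓❓🟫🟫⬜🟩🟩🟩❓❓❓❓❓
❓❓❓❓🟩⬜🟩⬜🟩⬜❓❓❓❓❓
❓❓❓❓⬜⬜🟦⬜🟦❓❓❓❓❓❓
❓❓❓❓🟫⬛🟫🟩⬜❓❓❓❓❓❓
❓❓❓❓❓❓❓❓❓❓❓❓❓❓❓
❓❓❓❓❓❓❓❓❓❓❓❓❓❓❓
❓❓❓❓❓❓❓❓❓❓❓❓❓❓❓

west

❓❓❓❓❓❓❓❓❓❓❓❓❓❓❓
❓❓❓❓❓❓❓❓❓❓❓❓❓❓❓
❓❓❓❓❓❓❓❓❓❓❓❓❓❓❓
❓❓❓❓❓❓❓❓❓❓❓❓❓❓❓
❓❓❓❓❓⬜⬛⬜🟫🟩❓❓❓❓❓
❓❓❓❓❓⬛🟩🟦🟩🟩🟩❓❓❓❓
❓❓❓❓❓⬜🟩🟩🟩🟫⬛❓❓❓❓
❓❓❓❓❓🟩🟫🔴⬜⬛⬜❓❓❓❓
❓❓❓❓❓🟫🟫⬜🟩🟩🟩❓❓❓❓
❓❓❓❓❓🟩⬜🟩⬜🟩⬜❓❓❓❓
❓❓❓❓❓⬜⬜🟦⬜🟦❓❓❓❓❓
❓❓❓❓❓🟫⬛🟫🟩⬜❓❓❓❓❓
❓❓❓❓❓❓❓❓❓❓❓❓❓❓❓
❓❓❓❓❓❓❓❓❓❓❓❓❓❓❓
❓❓❓❓❓❓❓❓❓❓❓❓❓❓❓

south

❓❓❓❓❓❓❓❓❓❓❓❓❓❓❓
❓❓❓❓❓❓❓❓❓❓❓❓❓❓❓
❓❓❓❓❓❓❓❓❓❓❓❓❓❓❓
❓❓❓❓❓⬜⬛⬜🟫🟩❓❓❓❓❓
❓❓❓❓❓⬛🟩🟦🟩🟩🟩❓❓❓❓
❓❓❓❓❓⬜🟩🟩🟩🟫⬛❓❓❓❓
❓❓❓❓❓🟩🟫🟩⬜⬛⬜❓❓❓❓
❓❓❓❓❓🟫🟫🔴🟩🟩🟩❓❓❓❓
❓❓❓❓❓🟩⬜🟩⬜🟩⬜❓❓❓❓
❓❓❓❓❓⬜⬜🟦⬜🟦❓❓❓❓❓
❓❓❓❓❓🟫⬛🟫🟩⬜❓❓❓❓❓
❓❓❓❓❓❓❓❓❓❓❓❓❓❓❓
❓❓❓❓❓❓❓❓❓❓❓❓❓❓❓
❓❓❓❓❓❓❓❓❓❓❓❓❓❓❓
❓❓❓❓❓❓❓❓❓❓❓❓❓❓❓

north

❓❓❓❓❓❓❓❓❓❓❓❓❓❓❓
❓❓❓❓❓❓❓❓❓❓❓❓❓❓❓
❓❓❓❓❓❓❓❓❓❓❓❓❓❓❓
❓❓❓❓❓❓❓❓❓❓❓❓❓❓❓
❓❓❓❓❓⬜⬛⬜🟫🟩❓❓❓❓❓
❓❓❓❓❓⬛🟩🟦🟩🟩🟩❓❓❓❓
❓❓❓❓❓⬜🟩🟩🟩🟫⬛❓❓❓❓
❓❓❓❓❓🟩🟫🔴⬜⬛⬜❓❓❓❓
❓❓❓❓❓🟫🟫⬜🟩🟩🟩❓❓❓❓
❓❓❓❓❓🟩⬜🟩⬜🟩⬜❓❓❓❓
❓❓❓❓❓⬜⬜🟦⬜🟦❓❓❓❓❓
❓❓❓❓❓🟫⬛🟫🟩⬜❓❓❓❓❓
❓❓❓❓❓❓❓❓❓❓❓❓❓❓❓
❓❓❓❓❓❓❓❓❓❓❓❓❓❓❓
❓❓❓❓❓❓❓❓❓❓❓❓❓❓❓

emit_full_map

⬜⬛⬜🟫🟩❓
⬛🟩🟦🟩🟩🟩
⬜🟩🟩🟩🟫⬛
🟩🟫🔴⬜⬛⬜
🟫🟫⬜🟩🟩🟩
🟩⬜🟩⬜🟩⬜
⬜⬜🟦⬜🟦❓
🟫⬛🟫🟩⬜❓

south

❓❓❓❓❓❓❓❓❓❓❓❓❓❓❓
❓❓❓❓❓❓❓❓❓❓❓❓❓❓❓
❓❓❓❓❓❓❓❓❓❓❓❓❓❓❓
❓❓❓❓❓⬜⬛⬜🟫🟩❓❓❓❓❓
❓❓❓❓❓⬛🟩🟦🟩🟩🟩❓❓❓❓
❓❓❓❓❓⬜🟩🟩🟩🟫⬛❓❓❓❓
❓❓❓❓❓🟩🟫🟩⬜⬛⬜❓❓❓❓
❓❓❓❓❓🟫🟫🔴🟩🟩🟩❓❓❓❓
❓❓❓❓❓🟩⬜🟩⬜🟩⬜❓❓❓❓
❓❓❓❓❓⬜⬜🟦⬜🟦❓❓❓❓❓
❓❓❓❓❓🟫⬛🟫🟩⬜❓❓❓❓❓
❓❓❓❓❓❓❓❓❓❓❓❓❓❓❓
❓❓❓❓❓❓❓❓❓❓❓❓❓❓❓
❓❓❓❓❓❓❓❓❓❓❓❓❓❓❓
❓❓❓❓❓❓❓❓❓❓❓❓❓❓❓

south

❓❓❓❓❓❓❓❓❓❓❓❓❓❓❓
❓❓❓❓❓❓❓❓❓❓❓❓❓❓❓
❓❓❓❓❓⬜⬛⬜🟫🟩❓❓❓❓❓
❓❓❓❓❓⬛🟩🟦🟩🟩🟩❓❓❓❓
❓❓❓❓❓⬜🟩🟩🟩🟫⬛❓❓❓❓
❓❓❓❓❓🟩🟫🟩⬜⬛⬜❓❓❓❓
❓❓❓❓❓🟫🟫⬜🟩🟩🟩❓❓❓❓
❓❓❓❓❓🟩⬜🔴⬜🟩⬜❓❓❓❓
❓❓❓❓❓⬜⬜🟦⬜🟦❓❓❓❓❓
❓❓❓❓❓🟫⬛🟫🟩⬜❓❓❓❓❓
❓❓❓❓❓❓❓❓❓❓❓❓❓❓❓
❓❓❓❓❓❓❓❓❓❓❓❓❓❓❓
❓❓❓❓❓❓❓❓❓❓❓❓❓❓❓
❓❓❓❓❓❓❓❓❓❓❓❓❓❓❓
❓❓❓❓❓❓❓❓❓❓❓❓❓❓❓


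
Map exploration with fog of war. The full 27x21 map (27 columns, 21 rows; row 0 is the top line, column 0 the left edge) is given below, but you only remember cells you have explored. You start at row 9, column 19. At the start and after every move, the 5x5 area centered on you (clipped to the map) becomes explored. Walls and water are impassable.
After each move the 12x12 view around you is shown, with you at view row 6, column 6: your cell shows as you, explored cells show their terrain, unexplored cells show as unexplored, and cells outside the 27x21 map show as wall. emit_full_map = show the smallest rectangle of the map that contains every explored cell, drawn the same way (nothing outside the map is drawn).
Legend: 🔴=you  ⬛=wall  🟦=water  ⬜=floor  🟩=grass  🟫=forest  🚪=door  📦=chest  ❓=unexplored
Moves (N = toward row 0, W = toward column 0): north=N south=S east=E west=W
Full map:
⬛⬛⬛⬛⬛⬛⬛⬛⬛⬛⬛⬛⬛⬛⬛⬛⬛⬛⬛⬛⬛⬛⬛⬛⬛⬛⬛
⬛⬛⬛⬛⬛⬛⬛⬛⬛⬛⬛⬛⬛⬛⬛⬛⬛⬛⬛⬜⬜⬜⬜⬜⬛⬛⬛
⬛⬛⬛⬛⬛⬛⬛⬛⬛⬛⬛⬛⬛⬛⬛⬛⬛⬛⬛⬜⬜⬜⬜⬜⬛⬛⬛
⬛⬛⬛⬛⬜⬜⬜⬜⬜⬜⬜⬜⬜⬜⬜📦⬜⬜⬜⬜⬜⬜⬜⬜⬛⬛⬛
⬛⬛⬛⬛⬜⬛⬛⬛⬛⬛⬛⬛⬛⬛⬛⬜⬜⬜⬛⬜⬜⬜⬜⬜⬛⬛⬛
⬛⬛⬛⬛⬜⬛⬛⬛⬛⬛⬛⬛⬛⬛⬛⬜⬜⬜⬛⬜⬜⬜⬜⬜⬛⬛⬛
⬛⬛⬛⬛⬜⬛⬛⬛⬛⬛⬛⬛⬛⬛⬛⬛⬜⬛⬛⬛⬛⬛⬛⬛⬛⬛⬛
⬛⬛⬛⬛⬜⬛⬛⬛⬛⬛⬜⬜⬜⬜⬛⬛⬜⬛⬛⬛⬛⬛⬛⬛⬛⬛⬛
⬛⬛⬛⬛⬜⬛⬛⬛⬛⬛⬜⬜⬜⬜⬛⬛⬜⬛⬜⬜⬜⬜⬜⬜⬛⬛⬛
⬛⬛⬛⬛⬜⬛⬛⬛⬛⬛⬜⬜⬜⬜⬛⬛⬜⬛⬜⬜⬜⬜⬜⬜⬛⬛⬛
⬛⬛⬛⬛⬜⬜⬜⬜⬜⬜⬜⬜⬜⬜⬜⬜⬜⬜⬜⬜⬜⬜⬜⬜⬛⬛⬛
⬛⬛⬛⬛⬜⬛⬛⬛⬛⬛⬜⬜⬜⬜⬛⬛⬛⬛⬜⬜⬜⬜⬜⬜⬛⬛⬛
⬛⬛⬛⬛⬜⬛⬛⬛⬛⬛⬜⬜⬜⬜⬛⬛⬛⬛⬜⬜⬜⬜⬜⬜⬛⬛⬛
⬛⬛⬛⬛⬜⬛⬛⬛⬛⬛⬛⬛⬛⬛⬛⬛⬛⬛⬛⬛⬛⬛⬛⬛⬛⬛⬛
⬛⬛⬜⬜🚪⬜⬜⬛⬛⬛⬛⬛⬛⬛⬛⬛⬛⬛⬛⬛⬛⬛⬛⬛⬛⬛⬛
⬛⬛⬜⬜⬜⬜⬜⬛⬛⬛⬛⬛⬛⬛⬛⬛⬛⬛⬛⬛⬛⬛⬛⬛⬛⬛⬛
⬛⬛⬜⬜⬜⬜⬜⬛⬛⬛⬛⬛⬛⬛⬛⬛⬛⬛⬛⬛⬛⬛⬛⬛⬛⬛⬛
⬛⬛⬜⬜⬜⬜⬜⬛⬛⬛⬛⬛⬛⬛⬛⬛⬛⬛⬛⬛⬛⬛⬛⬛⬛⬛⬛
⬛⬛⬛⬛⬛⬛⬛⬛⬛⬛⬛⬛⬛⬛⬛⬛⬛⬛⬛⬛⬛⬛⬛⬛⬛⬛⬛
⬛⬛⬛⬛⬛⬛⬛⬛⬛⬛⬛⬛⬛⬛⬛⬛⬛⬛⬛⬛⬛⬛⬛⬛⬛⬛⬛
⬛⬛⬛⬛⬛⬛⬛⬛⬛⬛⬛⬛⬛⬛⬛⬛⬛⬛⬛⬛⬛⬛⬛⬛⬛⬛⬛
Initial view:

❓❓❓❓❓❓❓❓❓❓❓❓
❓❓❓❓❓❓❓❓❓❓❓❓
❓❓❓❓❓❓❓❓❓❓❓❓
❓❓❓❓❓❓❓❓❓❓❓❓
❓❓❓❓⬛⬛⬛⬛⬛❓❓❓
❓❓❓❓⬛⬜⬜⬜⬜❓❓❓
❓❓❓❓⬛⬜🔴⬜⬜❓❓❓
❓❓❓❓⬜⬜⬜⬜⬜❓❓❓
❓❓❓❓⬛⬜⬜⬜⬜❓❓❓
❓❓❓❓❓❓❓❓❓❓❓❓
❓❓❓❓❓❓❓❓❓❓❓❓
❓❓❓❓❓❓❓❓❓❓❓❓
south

❓❓❓❓❓❓❓❓❓❓❓❓
❓❓❓❓❓❓❓❓❓❓❓❓
❓❓❓❓❓❓❓❓❓❓❓❓
❓❓❓❓⬛⬛⬛⬛⬛❓❓❓
❓❓❓❓⬛⬜⬜⬜⬜❓❓❓
❓❓❓❓⬛⬜⬜⬜⬜❓❓❓
❓❓❓❓⬜⬜🔴⬜⬜❓❓❓
❓❓❓❓⬛⬜⬜⬜⬜❓❓❓
❓❓❓❓⬛⬜⬜⬜⬜❓❓❓
❓❓❓❓❓❓❓❓❓❓❓❓
❓❓❓❓❓❓❓❓❓❓❓❓
❓❓❓❓❓❓❓❓❓❓❓❓

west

❓❓❓❓❓❓❓❓❓❓❓❓
❓❓❓❓❓❓❓❓❓❓❓❓
❓❓❓❓❓❓❓❓❓❓❓❓
❓❓❓❓❓⬛⬛⬛⬛⬛❓❓
❓❓❓❓⬜⬛⬜⬜⬜⬜❓❓
❓❓❓❓⬜⬛⬜⬜⬜⬜❓❓
❓❓❓❓⬜⬜🔴⬜⬜⬜❓❓
❓❓❓❓⬛⬛⬜⬜⬜⬜❓❓
❓❓❓❓⬛⬛⬜⬜⬜⬜❓❓
❓❓❓❓❓❓❓❓❓❓❓❓
❓❓❓❓❓❓❓❓❓❓❓❓
❓❓❓❓❓❓❓❓❓❓❓❓

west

❓❓❓❓❓❓❓❓❓❓❓❓
❓❓❓❓❓❓❓❓❓❓❓❓
❓❓❓❓❓❓❓❓❓❓❓❓
❓❓❓❓❓❓⬛⬛⬛⬛⬛❓
❓❓❓❓⬛⬜⬛⬜⬜⬜⬜❓
❓❓❓❓⬛⬜⬛⬜⬜⬜⬜❓
❓❓❓❓⬜⬜🔴⬜⬜⬜⬜❓
❓❓❓❓⬛⬛⬛⬜⬜⬜⬜❓
❓❓❓❓⬛⬛⬛⬜⬜⬜⬜❓
❓❓❓❓❓❓❓❓❓❓❓❓
❓❓❓❓❓❓❓❓❓❓❓❓
❓❓❓❓❓❓❓❓❓❓❓❓

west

❓❓❓❓❓❓❓❓❓❓❓❓
❓❓❓❓❓❓❓❓❓❓❓❓
❓❓❓❓❓❓❓❓❓❓❓❓
❓❓❓❓❓❓❓⬛⬛⬛⬛⬛
❓❓❓❓⬛⬛⬜⬛⬜⬜⬜⬜
❓❓❓❓⬛⬛⬜⬛⬜⬜⬜⬜
❓❓❓❓⬜⬜🔴⬜⬜⬜⬜⬜
❓❓❓❓⬛⬛⬛⬛⬜⬜⬜⬜
❓❓❓❓⬛⬛⬛⬛⬜⬜⬜⬜
❓❓❓❓❓❓❓❓❓❓❓❓
❓❓❓❓❓❓❓❓❓❓❓❓
❓❓❓❓❓❓❓❓❓❓❓❓

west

❓❓❓❓❓❓❓❓❓❓❓❓
❓❓❓❓❓❓❓❓❓❓❓❓
❓❓❓❓❓❓❓❓❓❓❓❓
❓❓❓❓❓❓❓❓⬛⬛⬛⬛
❓❓❓❓⬜⬛⬛⬜⬛⬜⬜⬜
❓❓❓❓⬜⬛⬛⬜⬛⬜⬜⬜
❓❓❓❓⬜⬜🔴⬜⬜⬜⬜⬜
❓❓❓❓⬜⬛⬛⬛⬛⬜⬜⬜
❓❓❓❓⬜⬛⬛⬛⬛⬜⬜⬜
❓❓❓❓❓❓❓❓❓❓❓❓
❓❓❓❓❓❓❓❓❓❓❓❓
❓❓❓❓❓❓❓❓❓❓❓❓

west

❓❓❓❓❓❓❓❓❓❓❓❓
❓❓❓❓❓❓❓❓❓❓❓❓
❓❓❓❓❓❓❓❓❓❓❓❓
❓❓❓❓❓❓❓❓❓⬛⬛⬛
❓❓❓❓⬜⬜⬛⬛⬜⬛⬜⬜
❓❓❓❓⬜⬜⬛⬛⬜⬛⬜⬜
❓❓❓❓⬜⬜🔴⬜⬜⬜⬜⬜
❓❓❓❓⬜⬜⬛⬛⬛⬛⬜⬜
❓❓❓❓⬜⬜⬛⬛⬛⬛⬜⬜
❓❓❓❓❓❓❓❓❓❓❓❓
❓❓❓❓❓❓❓❓❓❓❓❓
❓❓❓❓❓❓❓❓❓❓❓❓

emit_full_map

❓❓❓❓❓⬛⬛⬛⬛⬛
⬜⬜⬛⬛⬜⬛⬜⬜⬜⬜
⬜⬜⬛⬛⬜⬛⬜⬜⬜⬜
⬜⬜🔴⬜⬜⬜⬜⬜⬜⬜
⬜⬜⬛⬛⬛⬛⬜⬜⬜⬜
⬜⬜⬛⬛⬛⬛⬜⬜⬜⬜

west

❓❓❓❓❓❓❓❓❓❓❓❓
❓❓❓❓❓❓❓❓❓❓❓❓
❓❓❓❓❓❓❓❓❓❓❓❓
❓❓❓❓❓❓❓❓❓❓⬛⬛
❓❓❓❓⬜⬜⬜⬛⬛⬜⬛⬜
❓❓❓❓⬜⬜⬜⬛⬛⬜⬛⬜
❓❓❓❓⬜⬜🔴⬜⬜⬜⬜⬜
❓❓❓❓⬜⬜⬜⬛⬛⬛⬛⬜
❓❓❓❓⬜⬜⬜⬛⬛⬛⬛⬜
❓❓❓❓❓❓❓❓❓❓❓❓
❓❓❓❓❓❓❓❓❓❓❓❓
❓❓❓❓❓❓❓❓❓❓❓❓

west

❓❓❓❓❓❓❓❓❓❓❓❓
❓❓❓❓❓❓❓❓❓❓❓❓
❓❓❓❓❓❓❓❓❓❓❓❓
❓❓❓❓❓❓❓❓❓❓❓⬛
❓❓❓❓⬜⬜⬜⬜⬛⬛⬜⬛
❓❓❓❓⬜⬜⬜⬜⬛⬛⬜⬛
❓❓❓❓⬜⬜🔴⬜⬜⬜⬜⬜
❓❓❓❓⬜⬜⬜⬜⬛⬛⬛⬛
❓❓❓❓⬜⬜⬜⬜⬛⬛⬛⬛
❓❓❓❓❓❓❓❓❓❓❓❓
❓❓❓❓❓❓❓❓❓❓❓❓
❓❓❓❓❓❓❓❓❓❓❓❓

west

❓❓❓❓❓❓❓❓❓❓❓❓
❓❓❓❓❓❓❓❓❓❓❓❓
❓❓❓❓❓❓❓❓❓❓❓❓
❓❓❓❓❓❓❓❓❓❓❓❓
❓❓❓❓⬛⬜⬜⬜⬜⬛⬛⬜
❓❓❓❓⬛⬜⬜⬜⬜⬛⬛⬜
❓❓❓❓⬜⬜🔴⬜⬜⬜⬜⬜
❓❓❓❓⬛⬜⬜⬜⬜⬛⬛⬛
❓❓❓❓⬛⬜⬜⬜⬜⬛⬛⬛
❓❓❓❓❓❓❓❓❓❓❓❓
❓❓❓❓❓❓❓❓❓❓❓❓
❓❓❓❓❓❓❓❓❓❓❓❓

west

❓❓❓❓❓❓❓❓❓❓❓❓
❓❓❓❓❓❓❓❓❓❓❓❓
❓❓❓❓❓❓❓❓❓❓❓❓
❓❓❓❓❓❓❓❓❓❓❓❓
❓❓❓❓⬛⬛⬜⬜⬜⬜⬛⬛
❓❓❓❓⬛⬛⬜⬜⬜⬜⬛⬛
❓❓❓❓⬜⬜🔴⬜⬜⬜⬜⬜
❓❓❓❓⬛⬛⬜⬜⬜⬜⬛⬛
❓❓❓❓⬛⬛⬜⬜⬜⬜⬛⬛
❓❓❓❓❓❓❓❓❓❓❓❓
❓❓❓❓❓❓❓❓❓❓❓❓
❓❓❓❓❓❓❓❓❓❓❓❓

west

❓❓❓❓❓❓❓❓❓❓❓❓
❓❓❓❓❓❓❓❓❓❓❓❓
❓❓❓❓❓❓❓❓❓❓❓❓
❓❓❓❓❓❓❓❓❓❓❓❓
❓❓❓❓⬛⬛⬛⬜⬜⬜⬜⬛
❓❓❓❓⬛⬛⬛⬜⬜⬜⬜⬛
❓❓❓❓⬜⬜🔴⬜⬜⬜⬜⬜
❓❓❓❓⬛⬛⬛⬜⬜⬜⬜⬛
❓❓❓❓⬛⬛⬛⬜⬜⬜⬜⬛
❓❓❓❓❓❓❓❓❓❓❓❓
❓❓❓❓❓❓❓❓❓❓❓❓
❓❓❓❓❓❓❓❓❓❓❓❓

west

❓❓❓❓❓❓❓❓❓❓❓❓
❓❓❓❓❓❓❓❓❓❓❓❓
❓❓❓❓❓❓❓❓❓❓❓❓
❓❓❓❓❓❓❓❓❓❓❓❓
❓❓❓❓⬛⬛⬛⬛⬜⬜⬜⬜
❓❓❓❓⬛⬛⬛⬛⬜⬜⬜⬜
❓❓❓❓⬜⬜🔴⬜⬜⬜⬜⬜
❓❓❓❓⬛⬛⬛⬛⬜⬜⬜⬜
❓❓❓❓⬛⬛⬛⬛⬜⬜⬜⬜
❓❓❓❓❓❓❓❓❓❓❓❓
❓❓❓❓❓❓❓❓❓❓❓❓
❓❓❓❓❓❓❓❓❓❓❓❓

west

❓❓❓❓❓❓❓❓❓❓❓❓
❓❓❓❓❓❓❓❓❓❓❓❓
❓❓❓❓❓❓❓❓❓❓❓❓
❓❓❓❓❓❓❓❓❓❓❓❓
❓❓❓❓⬛⬛⬛⬛⬛⬜⬜⬜
❓❓❓❓⬛⬛⬛⬛⬛⬜⬜⬜
❓❓❓❓⬜⬜🔴⬜⬜⬜⬜⬜
❓❓❓❓⬛⬛⬛⬛⬛⬜⬜⬜
❓❓❓❓⬛⬛⬛⬛⬛⬜⬜⬜
❓❓❓❓❓❓❓❓❓❓❓❓
❓❓❓❓❓❓❓❓❓❓❓❓
❓❓❓❓❓❓❓❓❓❓❓❓

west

❓❓❓❓❓❓❓❓❓❓❓❓
❓❓❓❓❓❓❓❓❓❓❓❓
❓❓❓❓❓❓❓❓❓❓❓❓
❓❓❓❓❓❓❓❓❓❓❓❓
❓❓❓❓⬜⬛⬛⬛⬛⬛⬜⬜
❓❓❓❓⬜⬛⬛⬛⬛⬛⬜⬜
❓❓❓❓⬜⬜🔴⬜⬜⬜⬜⬜
❓❓❓❓⬜⬛⬛⬛⬛⬛⬜⬜
❓❓❓❓⬜⬛⬛⬛⬛⬛⬜⬜
❓❓❓❓❓❓❓❓❓❓❓❓
❓❓❓❓❓❓❓❓❓❓❓❓
❓❓❓❓❓❓❓❓❓❓❓❓

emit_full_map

❓❓❓❓❓❓❓❓❓❓❓❓❓⬛⬛⬛⬛⬛
⬜⬛⬛⬛⬛⬛⬜⬜⬜⬜⬛⬛⬜⬛⬜⬜⬜⬜
⬜⬛⬛⬛⬛⬛⬜⬜⬜⬜⬛⬛⬜⬛⬜⬜⬜⬜
⬜⬜🔴⬜⬜⬜⬜⬜⬜⬜⬜⬜⬜⬜⬜⬜⬜⬜
⬜⬛⬛⬛⬛⬛⬜⬜⬜⬜⬛⬛⬛⬛⬜⬜⬜⬜
⬜⬛⬛⬛⬛⬛⬜⬜⬜⬜⬛⬛⬛⬛⬜⬜⬜⬜

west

⬛❓❓❓❓❓❓❓❓❓❓❓
⬛❓❓❓❓❓❓❓❓❓❓❓
⬛❓❓❓❓❓❓❓❓❓❓❓
⬛❓❓❓❓❓❓❓❓❓❓❓
⬛❓❓❓⬛⬜⬛⬛⬛⬛⬛⬜
⬛❓❓❓⬛⬜⬛⬛⬛⬛⬛⬜
⬛❓❓❓⬛⬜🔴⬜⬜⬜⬜⬜
⬛❓❓❓⬛⬜⬛⬛⬛⬛⬛⬜
⬛❓❓❓⬛⬜⬛⬛⬛⬛⬛⬜
⬛❓❓❓❓❓❓❓❓❓❓❓
⬛❓❓❓❓❓❓❓❓❓❓❓
⬛❓❓❓❓❓❓❓❓❓❓❓

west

⬛⬛❓❓❓❓❓❓❓❓❓❓
⬛⬛❓❓❓❓❓❓❓❓❓❓
⬛⬛❓❓❓❓❓❓❓❓❓❓
⬛⬛❓❓❓❓❓❓❓❓❓❓
⬛⬛❓❓⬛⬛⬜⬛⬛⬛⬛⬛
⬛⬛❓❓⬛⬛⬜⬛⬛⬛⬛⬛
⬛⬛❓❓⬛⬛🔴⬜⬜⬜⬜⬜
⬛⬛❓❓⬛⬛⬜⬛⬛⬛⬛⬛
⬛⬛❓❓⬛⬛⬜⬛⬛⬛⬛⬛
⬛⬛❓❓❓❓❓❓❓❓❓❓
⬛⬛❓❓❓❓❓❓❓❓❓❓
⬛⬛❓❓❓❓❓❓❓❓❓❓

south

⬛⬛❓❓❓❓❓❓❓❓❓❓
⬛⬛❓❓❓❓❓❓❓❓❓❓
⬛⬛❓❓❓❓❓❓❓❓❓❓
⬛⬛❓❓⬛⬛⬜⬛⬛⬛⬛⬛
⬛⬛❓❓⬛⬛⬜⬛⬛⬛⬛⬛
⬛⬛❓❓⬛⬛⬜⬜⬜⬜⬜⬜
⬛⬛❓❓⬛⬛🔴⬛⬛⬛⬛⬛
⬛⬛❓❓⬛⬛⬜⬛⬛⬛⬛⬛
⬛⬛❓❓⬛⬛⬜⬛⬛❓❓❓
⬛⬛❓❓❓❓❓❓❓❓❓❓
⬛⬛❓❓❓❓❓❓❓❓❓❓
⬛⬛❓❓❓❓❓❓❓❓❓❓

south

⬛⬛❓❓❓❓❓❓❓❓❓❓
⬛⬛❓❓❓❓❓❓❓❓❓❓
⬛⬛❓❓⬛⬛⬜⬛⬛⬛⬛⬛
⬛⬛❓❓⬛⬛⬜⬛⬛⬛⬛⬛
⬛⬛❓❓⬛⬛⬜⬜⬜⬜⬜⬜
⬛⬛❓❓⬛⬛⬜⬛⬛⬛⬛⬛
⬛⬛❓❓⬛⬛🔴⬛⬛⬛⬛⬛
⬛⬛❓❓⬛⬛⬜⬛⬛❓❓❓
⬛⬛❓❓⬜⬜🚪⬜⬜❓❓❓
⬛⬛❓❓❓❓❓❓❓❓❓❓
⬛⬛❓❓❓❓❓❓❓❓❓❓
⬛⬛❓❓❓❓❓❓❓❓❓❓

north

⬛⬛❓❓❓❓❓❓❓❓❓❓
⬛⬛❓❓❓❓❓❓❓❓❓❓
⬛⬛❓❓❓❓❓❓❓❓❓❓
⬛⬛❓❓⬛⬛⬜⬛⬛⬛⬛⬛
⬛⬛❓❓⬛⬛⬜⬛⬛⬛⬛⬛
⬛⬛❓❓⬛⬛⬜⬜⬜⬜⬜⬜
⬛⬛❓❓⬛⬛🔴⬛⬛⬛⬛⬛
⬛⬛❓❓⬛⬛⬜⬛⬛⬛⬛⬛
⬛⬛❓❓⬛⬛⬜⬛⬛❓❓❓
⬛⬛❓❓⬜⬜🚪⬜⬜❓❓❓
⬛⬛❓❓❓❓❓❓❓❓❓❓
⬛⬛❓❓❓❓❓❓❓❓❓❓

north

⬛⬛❓❓❓❓❓❓❓❓❓❓
⬛⬛❓❓❓❓❓❓❓❓❓❓
⬛⬛❓❓❓❓❓❓❓❓❓❓
⬛⬛❓❓❓❓❓❓❓❓❓❓
⬛⬛❓❓⬛⬛⬜⬛⬛⬛⬛⬛
⬛⬛❓❓⬛⬛⬜⬛⬛⬛⬛⬛
⬛⬛❓❓⬛⬛🔴⬜⬜⬜⬜⬜
⬛⬛❓❓⬛⬛⬜⬛⬛⬛⬛⬛
⬛⬛❓❓⬛⬛⬜⬛⬛⬛⬛⬛
⬛⬛❓❓⬛⬛⬜⬛⬛❓❓❓
⬛⬛❓❓⬜⬜🚪⬜⬜❓❓❓
⬛⬛❓❓❓❓❓❓❓❓❓❓

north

⬛⬛❓❓❓❓❓❓❓❓❓❓
⬛⬛❓❓❓❓❓❓❓❓❓❓
⬛⬛❓❓❓❓❓❓❓❓❓❓
⬛⬛❓❓❓❓❓❓❓❓❓❓
⬛⬛❓❓⬛⬛⬜⬛⬛❓❓❓
⬛⬛❓❓⬛⬛⬜⬛⬛⬛⬛⬛
⬛⬛❓❓⬛⬛🔴⬛⬛⬛⬛⬛
⬛⬛❓❓⬛⬛⬜⬜⬜⬜⬜⬜
⬛⬛❓❓⬛⬛⬜⬛⬛⬛⬛⬛
⬛⬛❓❓⬛⬛⬜⬛⬛⬛⬛⬛
⬛⬛❓❓⬛⬛⬜⬛⬛❓❓❓
⬛⬛❓❓⬜⬜🚪⬜⬜❓❓❓

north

⬛⬛❓❓❓❓❓❓❓❓❓❓
⬛⬛❓❓❓❓❓❓❓❓❓❓
⬛⬛❓❓❓❓❓❓❓❓❓❓
⬛⬛❓❓❓❓❓❓❓❓❓❓
⬛⬛❓❓⬛⬛⬜⬛⬛❓❓❓
⬛⬛❓❓⬛⬛⬜⬛⬛❓❓❓
⬛⬛❓❓⬛⬛🔴⬛⬛⬛⬛⬛
⬛⬛❓❓⬛⬛⬜⬛⬛⬛⬛⬛
⬛⬛❓❓⬛⬛⬜⬜⬜⬜⬜⬜
⬛⬛❓❓⬛⬛⬜⬛⬛⬛⬛⬛
⬛⬛❓❓⬛⬛⬜⬛⬛⬛⬛⬛
⬛⬛❓❓⬛⬛⬜⬛⬛❓❓❓

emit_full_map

⬛⬛⬜⬛⬛❓❓❓❓❓❓❓❓❓❓❓❓❓❓❓
⬛⬛⬜⬛⬛❓❓❓❓❓❓❓❓❓❓⬛⬛⬛⬛⬛
⬛⬛🔴⬛⬛⬛⬛⬛⬜⬜⬜⬜⬛⬛⬜⬛⬜⬜⬜⬜
⬛⬛⬜⬛⬛⬛⬛⬛⬜⬜⬜⬜⬛⬛⬜⬛⬜⬜⬜⬜
⬛⬛⬜⬜⬜⬜⬜⬜⬜⬜⬜⬜⬜⬜⬜⬜⬜⬜⬜⬜
⬛⬛⬜⬛⬛⬛⬛⬛⬜⬜⬜⬜⬛⬛⬛⬛⬜⬜⬜⬜
⬛⬛⬜⬛⬛⬛⬛⬛⬜⬜⬜⬜⬛⬛⬛⬛⬜⬜⬜⬜
⬛⬛⬜⬛⬛❓❓❓❓❓❓❓❓❓❓❓❓❓❓❓
⬜⬜🚪⬜⬜❓❓❓❓❓❓❓❓❓❓❓❓❓❓❓

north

⬛⬛❓❓❓❓❓❓❓❓❓❓
⬛⬛❓❓❓❓❓❓❓❓❓❓
⬛⬛❓❓❓❓❓❓❓❓❓❓
⬛⬛❓❓❓❓❓❓❓❓❓❓
⬛⬛❓❓⬛⬛⬜⬛⬛❓❓❓
⬛⬛❓❓⬛⬛⬜⬛⬛❓❓❓
⬛⬛❓❓⬛⬛🔴⬛⬛❓❓❓
⬛⬛❓❓⬛⬛⬜⬛⬛⬛⬛⬛
⬛⬛❓❓⬛⬛⬜⬛⬛⬛⬛⬛
⬛⬛❓❓⬛⬛⬜⬜⬜⬜⬜⬜
⬛⬛❓❓⬛⬛⬜⬛⬛⬛⬛⬛
⬛⬛❓❓⬛⬛⬜⬛⬛⬛⬛⬛

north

⬛⬛❓❓❓❓❓❓❓❓❓❓
⬛⬛❓❓❓❓❓❓❓❓❓❓
⬛⬛❓❓❓❓❓❓❓❓❓❓
⬛⬛❓❓❓❓❓❓❓❓❓❓
⬛⬛❓❓⬛⬛⬜⬛⬛❓❓❓
⬛⬛❓❓⬛⬛⬜⬛⬛❓❓❓
⬛⬛❓❓⬛⬛🔴⬛⬛❓❓❓
⬛⬛❓❓⬛⬛⬜⬛⬛❓❓❓
⬛⬛❓❓⬛⬛⬜⬛⬛⬛⬛⬛
⬛⬛❓❓⬛⬛⬜⬛⬛⬛⬛⬛
⬛⬛❓❓⬛⬛⬜⬜⬜⬜⬜⬜
⬛⬛❓❓⬛⬛⬜⬛⬛⬛⬛⬛

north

⬛⬛⬛⬛⬛⬛⬛⬛⬛⬛⬛⬛
⬛⬛❓❓❓❓❓❓❓❓❓❓
⬛⬛❓❓❓❓❓❓❓❓❓❓
⬛⬛❓❓❓❓❓❓❓❓❓❓
⬛⬛❓❓⬛⬛⬜⬜⬜❓❓❓
⬛⬛❓❓⬛⬛⬜⬛⬛❓❓❓
⬛⬛❓❓⬛⬛🔴⬛⬛❓❓❓
⬛⬛❓❓⬛⬛⬜⬛⬛❓❓❓
⬛⬛❓❓⬛⬛⬜⬛⬛❓❓❓
⬛⬛❓❓⬛⬛⬜⬛⬛⬛⬛⬛
⬛⬛❓❓⬛⬛⬜⬛⬛⬛⬛⬛
⬛⬛❓❓⬛⬛⬜⬜⬜⬜⬜⬜

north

⬛⬛⬛⬛⬛⬛⬛⬛⬛⬛⬛⬛
⬛⬛⬛⬛⬛⬛⬛⬛⬛⬛⬛⬛
⬛⬛❓❓❓❓❓❓❓❓❓❓
⬛⬛❓❓❓❓❓❓❓❓❓❓
⬛⬛❓❓⬛⬛⬛⬛⬛❓❓❓
⬛⬛❓❓⬛⬛⬜⬜⬜❓❓❓
⬛⬛❓❓⬛⬛🔴⬛⬛❓❓❓
⬛⬛❓❓⬛⬛⬜⬛⬛❓❓❓
⬛⬛❓❓⬛⬛⬜⬛⬛❓❓❓
⬛⬛❓❓⬛⬛⬜⬛⬛❓❓❓
⬛⬛❓❓⬛⬛⬜⬛⬛⬛⬛⬛
⬛⬛❓❓⬛⬛⬜⬛⬛⬛⬛⬛

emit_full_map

⬛⬛⬛⬛⬛❓❓❓❓❓❓❓❓❓❓❓❓❓❓❓
⬛⬛⬜⬜⬜❓❓❓❓❓❓❓❓❓❓❓❓❓❓❓
⬛⬛🔴⬛⬛❓❓❓❓❓❓❓❓❓❓❓❓❓❓❓
⬛⬛⬜⬛⬛❓❓❓❓❓❓❓❓❓❓❓❓❓❓❓
⬛⬛⬜⬛⬛❓❓❓❓❓❓❓❓❓❓❓❓❓❓❓
⬛⬛⬜⬛⬛❓❓❓❓❓❓❓❓❓❓⬛⬛⬛⬛⬛
⬛⬛⬜⬛⬛⬛⬛⬛⬜⬜⬜⬜⬛⬛⬜⬛⬜⬜⬜⬜
⬛⬛⬜⬛⬛⬛⬛⬛⬜⬜⬜⬜⬛⬛⬜⬛⬜⬜⬜⬜
⬛⬛⬜⬜⬜⬜⬜⬜⬜⬜⬜⬜⬜⬜⬜⬜⬜⬜⬜⬜
⬛⬛⬜⬛⬛⬛⬛⬛⬜⬜⬜⬜⬛⬛⬛⬛⬜⬜⬜⬜
⬛⬛⬜⬛⬛⬛⬛⬛⬜⬜⬜⬜⬛⬛⬛⬛⬜⬜⬜⬜
⬛⬛⬜⬛⬛❓❓❓❓❓❓❓❓❓❓❓❓❓❓❓
⬜⬜🚪⬜⬜❓❓❓❓❓❓❓❓❓❓❓❓❓❓❓


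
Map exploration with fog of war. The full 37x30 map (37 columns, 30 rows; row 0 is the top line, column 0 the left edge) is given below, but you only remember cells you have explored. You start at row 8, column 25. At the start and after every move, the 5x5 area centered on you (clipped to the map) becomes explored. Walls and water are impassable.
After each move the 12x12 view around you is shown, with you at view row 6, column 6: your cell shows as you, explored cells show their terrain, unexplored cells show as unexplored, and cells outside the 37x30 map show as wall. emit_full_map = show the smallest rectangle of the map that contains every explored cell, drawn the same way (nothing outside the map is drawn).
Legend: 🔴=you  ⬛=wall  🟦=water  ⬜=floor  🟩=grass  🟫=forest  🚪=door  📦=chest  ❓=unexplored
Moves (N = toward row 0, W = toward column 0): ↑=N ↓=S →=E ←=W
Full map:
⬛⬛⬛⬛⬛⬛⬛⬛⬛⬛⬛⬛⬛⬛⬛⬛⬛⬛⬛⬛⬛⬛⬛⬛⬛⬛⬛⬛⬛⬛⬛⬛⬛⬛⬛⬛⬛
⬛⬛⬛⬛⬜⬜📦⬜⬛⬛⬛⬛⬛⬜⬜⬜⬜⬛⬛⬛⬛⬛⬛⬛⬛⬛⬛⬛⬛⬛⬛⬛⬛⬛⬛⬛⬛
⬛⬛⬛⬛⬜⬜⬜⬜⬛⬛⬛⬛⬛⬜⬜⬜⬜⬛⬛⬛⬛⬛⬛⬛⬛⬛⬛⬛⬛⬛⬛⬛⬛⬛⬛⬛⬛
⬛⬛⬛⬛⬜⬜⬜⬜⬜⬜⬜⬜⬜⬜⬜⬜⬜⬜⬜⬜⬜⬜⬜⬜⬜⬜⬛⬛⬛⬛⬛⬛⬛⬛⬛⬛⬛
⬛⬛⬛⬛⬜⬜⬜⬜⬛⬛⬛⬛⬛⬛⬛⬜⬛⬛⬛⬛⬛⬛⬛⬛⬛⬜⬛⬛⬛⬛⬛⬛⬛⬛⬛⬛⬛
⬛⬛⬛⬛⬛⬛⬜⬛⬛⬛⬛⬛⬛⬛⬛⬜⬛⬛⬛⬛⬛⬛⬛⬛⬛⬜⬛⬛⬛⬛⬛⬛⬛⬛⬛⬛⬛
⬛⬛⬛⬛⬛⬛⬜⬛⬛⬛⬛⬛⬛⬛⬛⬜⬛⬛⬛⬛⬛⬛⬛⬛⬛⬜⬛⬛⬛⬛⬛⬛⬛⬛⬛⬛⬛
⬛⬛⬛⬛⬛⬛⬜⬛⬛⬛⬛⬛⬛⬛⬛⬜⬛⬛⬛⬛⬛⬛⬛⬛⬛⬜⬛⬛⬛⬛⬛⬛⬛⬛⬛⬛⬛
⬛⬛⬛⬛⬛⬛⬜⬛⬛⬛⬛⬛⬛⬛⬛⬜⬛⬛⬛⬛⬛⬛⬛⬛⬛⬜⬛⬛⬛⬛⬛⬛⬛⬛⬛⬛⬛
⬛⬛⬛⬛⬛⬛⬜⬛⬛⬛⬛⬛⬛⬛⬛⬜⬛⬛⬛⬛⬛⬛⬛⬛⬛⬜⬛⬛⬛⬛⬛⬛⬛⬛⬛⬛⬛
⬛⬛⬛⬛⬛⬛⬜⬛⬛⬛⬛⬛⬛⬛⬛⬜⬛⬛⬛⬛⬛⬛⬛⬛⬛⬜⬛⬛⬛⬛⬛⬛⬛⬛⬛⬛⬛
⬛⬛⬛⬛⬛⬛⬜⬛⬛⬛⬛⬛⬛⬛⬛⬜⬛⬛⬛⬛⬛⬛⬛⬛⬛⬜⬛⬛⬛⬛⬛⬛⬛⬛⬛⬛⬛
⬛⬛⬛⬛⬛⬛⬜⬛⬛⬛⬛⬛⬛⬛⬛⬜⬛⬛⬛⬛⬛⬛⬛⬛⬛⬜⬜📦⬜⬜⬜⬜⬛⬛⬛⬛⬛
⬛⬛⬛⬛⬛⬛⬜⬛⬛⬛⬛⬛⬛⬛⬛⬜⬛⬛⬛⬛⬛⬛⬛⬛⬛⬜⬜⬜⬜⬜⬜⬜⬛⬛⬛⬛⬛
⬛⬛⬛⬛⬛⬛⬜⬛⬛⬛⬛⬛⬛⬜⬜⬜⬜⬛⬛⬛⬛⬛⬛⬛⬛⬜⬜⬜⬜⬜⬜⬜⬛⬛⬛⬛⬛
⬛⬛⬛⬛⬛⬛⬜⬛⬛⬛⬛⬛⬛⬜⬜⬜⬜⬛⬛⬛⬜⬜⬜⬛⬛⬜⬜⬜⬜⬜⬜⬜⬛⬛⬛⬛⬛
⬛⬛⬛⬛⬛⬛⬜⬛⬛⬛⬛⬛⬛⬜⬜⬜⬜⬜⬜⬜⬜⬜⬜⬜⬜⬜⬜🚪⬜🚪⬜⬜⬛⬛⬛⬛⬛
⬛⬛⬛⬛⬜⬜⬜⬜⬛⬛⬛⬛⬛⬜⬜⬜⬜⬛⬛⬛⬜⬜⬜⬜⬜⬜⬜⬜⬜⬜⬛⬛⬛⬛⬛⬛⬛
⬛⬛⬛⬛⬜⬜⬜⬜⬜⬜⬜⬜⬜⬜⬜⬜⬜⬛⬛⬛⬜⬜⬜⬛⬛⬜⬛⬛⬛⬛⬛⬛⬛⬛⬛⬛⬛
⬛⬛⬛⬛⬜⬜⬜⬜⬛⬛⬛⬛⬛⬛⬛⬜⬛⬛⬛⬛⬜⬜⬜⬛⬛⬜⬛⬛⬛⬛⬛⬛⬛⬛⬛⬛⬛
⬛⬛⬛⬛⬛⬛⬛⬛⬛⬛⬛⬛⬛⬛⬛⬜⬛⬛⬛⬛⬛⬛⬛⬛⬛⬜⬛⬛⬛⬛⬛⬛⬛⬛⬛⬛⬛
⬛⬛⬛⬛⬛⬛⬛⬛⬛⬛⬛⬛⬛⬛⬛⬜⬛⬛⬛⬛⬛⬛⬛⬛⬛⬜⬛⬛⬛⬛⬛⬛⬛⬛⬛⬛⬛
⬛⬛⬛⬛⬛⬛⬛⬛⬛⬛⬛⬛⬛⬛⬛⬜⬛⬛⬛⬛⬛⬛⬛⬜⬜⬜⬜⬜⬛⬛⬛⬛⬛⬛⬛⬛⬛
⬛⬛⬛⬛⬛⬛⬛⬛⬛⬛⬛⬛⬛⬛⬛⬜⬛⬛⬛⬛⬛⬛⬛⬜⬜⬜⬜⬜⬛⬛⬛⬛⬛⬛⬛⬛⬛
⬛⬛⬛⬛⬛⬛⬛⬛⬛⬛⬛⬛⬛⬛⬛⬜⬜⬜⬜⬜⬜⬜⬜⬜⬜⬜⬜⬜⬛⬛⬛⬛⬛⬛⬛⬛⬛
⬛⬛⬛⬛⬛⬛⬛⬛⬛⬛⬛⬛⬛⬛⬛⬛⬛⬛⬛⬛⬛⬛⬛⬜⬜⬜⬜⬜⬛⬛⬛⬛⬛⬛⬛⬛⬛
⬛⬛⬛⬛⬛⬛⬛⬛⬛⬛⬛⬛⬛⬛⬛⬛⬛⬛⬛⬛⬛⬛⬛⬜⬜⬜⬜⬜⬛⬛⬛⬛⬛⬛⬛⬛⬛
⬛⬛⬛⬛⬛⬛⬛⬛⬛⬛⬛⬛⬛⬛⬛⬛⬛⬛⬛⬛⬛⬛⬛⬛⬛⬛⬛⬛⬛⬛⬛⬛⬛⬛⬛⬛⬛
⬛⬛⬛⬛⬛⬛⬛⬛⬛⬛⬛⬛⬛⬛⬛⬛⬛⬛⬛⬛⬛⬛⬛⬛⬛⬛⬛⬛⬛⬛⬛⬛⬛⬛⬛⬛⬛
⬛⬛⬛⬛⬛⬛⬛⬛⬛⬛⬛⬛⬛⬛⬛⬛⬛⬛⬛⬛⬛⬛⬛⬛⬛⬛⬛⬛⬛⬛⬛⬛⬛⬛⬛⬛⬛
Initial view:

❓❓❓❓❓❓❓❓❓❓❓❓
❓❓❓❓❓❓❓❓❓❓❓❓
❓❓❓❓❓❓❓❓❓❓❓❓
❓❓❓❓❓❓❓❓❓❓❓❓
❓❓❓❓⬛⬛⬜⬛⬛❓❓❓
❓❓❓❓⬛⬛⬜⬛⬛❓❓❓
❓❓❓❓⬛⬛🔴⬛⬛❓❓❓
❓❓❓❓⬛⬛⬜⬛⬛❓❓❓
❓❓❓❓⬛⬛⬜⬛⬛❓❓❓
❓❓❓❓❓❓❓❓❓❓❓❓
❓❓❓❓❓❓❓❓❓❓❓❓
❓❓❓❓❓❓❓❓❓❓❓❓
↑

❓❓❓❓❓❓❓❓❓❓❓❓
❓❓❓❓❓❓❓❓❓❓❓❓
❓❓❓❓❓❓❓❓❓❓❓❓
❓❓❓❓❓❓❓❓❓❓❓❓
❓❓❓❓⬛⬛⬜⬛⬛❓❓❓
❓❓❓❓⬛⬛⬜⬛⬛❓❓❓
❓❓❓❓⬛⬛🔴⬛⬛❓❓❓
❓❓❓❓⬛⬛⬜⬛⬛❓❓❓
❓❓❓❓⬛⬛⬜⬛⬛❓❓❓
❓❓❓❓⬛⬛⬜⬛⬛❓❓❓
❓❓❓❓❓❓❓❓❓❓❓❓
❓❓❓❓❓❓❓❓❓❓❓❓

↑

❓❓❓❓❓❓❓❓❓❓❓❓
❓❓❓❓❓❓❓❓❓❓❓❓
❓❓❓❓❓❓❓❓❓❓❓❓
❓❓❓❓❓❓❓❓❓❓❓❓
❓❓❓❓⬛⬛⬜⬛⬛❓❓❓
❓❓❓❓⬛⬛⬜⬛⬛❓❓❓
❓❓❓❓⬛⬛🔴⬛⬛❓❓❓
❓❓❓❓⬛⬛⬜⬛⬛❓❓❓
❓❓❓❓⬛⬛⬜⬛⬛❓❓❓
❓❓❓❓⬛⬛⬜⬛⬛❓❓❓
❓❓❓❓⬛⬛⬜⬛⬛❓❓❓
❓❓❓❓❓❓❓❓❓❓❓❓

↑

⬛⬛⬛⬛⬛⬛⬛⬛⬛⬛⬛⬛
❓❓❓❓❓❓❓❓❓❓❓❓
❓❓❓❓❓❓❓❓❓❓❓❓
❓❓❓❓❓❓❓❓❓❓❓❓
❓❓❓❓⬜⬜⬜⬛⬛❓❓❓
❓❓❓❓⬛⬛⬜⬛⬛❓❓❓
❓❓❓❓⬛⬛🔴⬛⬛❓❓❓
❓❓❓❓⬛⬛⬜⬛⬛❓❓❓
❓❓❓❓⬛⬛⬜⬛⬛❓❓❓
❓❓❓❓⬛⬛⬜⬛⬛❓❓❓
❓❓❓❓⬛⬛⬜⬛⬛❓❓❓
❓❓❓❓⬛⬛⬜⬛⬛❓❓❓

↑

⬛⬛⬛⬛⬛⬛⬛⬛⬛⬛⬛⬛
⬛⬛⬛⬛⬛⬛⬛⬛⬛⬛⬛⬛
❓❓❓❓❓❓❓❓❓❓❓❓
❓❓❓❓❓❓❓❓❓❓❓❓
❓❓❓❓⬛⬛⬛⬛⬛❓❓❓
❓❓❓❓⬜⬜⬜⬛⬛❓❓❓
❓❓❓❓⬛⬛🔴⬛⬛❓❓❓
❓❓❓❓⬛⬛⬜⬛⬛❓❓❓
❓❓❓❓⬛⬛⬜⬛⬛❓❓❓
❓❓❓❓⬛⬛⬜⬛⬛❓❓❓
❓❓❓❓⬛⬛⬜⬛⬛❓❓❓
❓❓❓❓⬛⬛⬜⬛⬛❓❓❓

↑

⬛⬛⬛⬛⬛⬛⬛⬛⬛⬛⬛⬛
⬛⬛⬛⬛⬛⬛⬛⬛⬛⬛⬛⬛
⬛⬛⬛⬛⬛⬛⬛⬛⬛⬛⬛⬛
❓❓❓❓❓❓❓❓❓❓❓❓
❓❓❓❓⬛⬛⬛⬛⬛❓❓❓
❓❓❓❓⬛⬛⬛⬛⬛❓❓❓
❓❓❓❓⬜⬜🔴⬛⬛❓❓❓
❓❓❓❓⬛⬛⬜⬛⬛❓❓❓
❓❓❓❓⬛⬛⬜⬛⬛❓❓❓
❓❓❓❓⬛⬛⬜⬛⬛❓❓❓
❓❓❓❓⬛⬛⬜⬛⬛❓❓❓
❓❓❓❓⬛⬛⬜⬛⬛❓❓❓

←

⬛⬛⬛⬛⬛⬛⬛⬛⬛⬛⬛⬛
⬛⬛⬛⬛⬛⬛⬛⬛⬛⬛⬛⬛
⬛⬛⬛⬛⬛⬛⬛⬛⬛⬛⬛⬛
❓❓❓❓❓❓❓❓❓❓❓❓
❓❓❓❓⬛⬛⬛⬛⬛⬛❓❓
❓❓❓❓⬛⬛⬛⬛⬛⬛❓❓
❓❓❓❓⬜⬜🔴⬜⬛⬛❓❓
❓❓❓❓⬛⬛⬛⬜⬛⬛❓❓
❓❓❓❓⬛⬛⬛⬜⬛⬛❓❓
❓❓❓❓❓⬛⬛⬜⬛⬛❓❓
❓❓❓❓❓⬛⬛⬜⬛⬛❓❓
❓❓❓❓❓⬛⬛⬜⬛⬛❓❓

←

⬛⬛⬛⬛⬛⬛⬛⬛⬛⬛⬛⬛
⬛⬛⬛⬛⬛⬛⬛⬛⬛⬛⬛⬛
⬛⬛⬛⬛⬛⬛⬛⬛⬛⬛⬛⬛
❓❓❓❓❓❓❓❓❓❓❓❓
❓❓❓❓⬛⬛⬛⬛⬛⬛⬛❓
❓❓❓❓⬛⬛⬛⬛⬛⬛⬛❓
❓❓❓❓⬜⬜🔴⬜⬜⬛⬛❓
❓❓❓❓⬛⬛⬛⬛⬜⬛⬛❓
❓❓❓❓⬛⬛⬛⬛⬜⬛⬛❓
❓❓❓❓❓❓⬛⬛⬜⬛⬛❓
❓❓❓❓❓❓⬛⬛⬜⬛⬛❓
❓❓❓❓❓❓⬛⬛⬜⬛⬛❓

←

⬛⬛⬛⬛⬛⬛⬛⬛⬛⬛⬛⬛
⬛⬛⬛⬛⬛⬛⬛⬛⬛⬛⬛⬛
⬛⬛⬛⬛⬛⬛⬛⬛⬛⬛⬛⬛
❓❓❓❓❓❓❓❓❓❓❓❓
❓❓❓❓⬛⬛⬛⬛⬛⬛⬛⬛
❓❓❓❓⬛⬛⬛⬛⬛⬛⬛⬛
❓❓❓❓⬜⬜🔴⬜⬜⬜⬛⬛
❓❓❓❓⬛⬛⬛⬛⬛⬜⬛⬛
❓❓❓❓⬛⬛⬛⬛⬛⬜⬛⬛
❓❓❓❓❓❓❓⬛⬛⬜⬛⬛
❓❓❓❓❓❓❓⬛⬛⬜⬛⬛
❓❓❓❓❓❓❓⬛⬛⬜⬛⬛

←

⬛⬛⬛⬛⬛⬛⬛⬛⬛⬛⬛⬛
⬛⬛⬛⬛⬛⬛⬛⬛⬛⬛⬛⬛
⬛⬛⬛⬛⬛⬛⬛⬛⬛⬛⬛⬛
❓❓❓❓❓❓❓❓❓❓❓❓
❓❓❓❓⬛⬛⬛⬛⬛⬛⬛⬛
❓❓❓❓⬛⬛⬛⬛⬛⬛⬛⬛
❓❓❓❓⬜⬜🔴⬜⬜⬜⬜⬛
❓❓❓❓⬛⬛⬛⬛⬛⬛⬜⬛
❓❓❓❓⬛⬛⬛⬛⬛⬛⬜⬛
❓❓❓❓❓❓❓❓⬛⬛⬜⬛
❓❓❓❓❓❓❓❓⬛⬛⬜⬛
❓❓❓❓❓❓❓❓⬛⬛⬜⬛

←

⬛⬛⬛⬛⬛⬛⬛⬛⬛⬛⬛⬛
⬛⬛⬛⬛⬛⬛⬛⬛⬛⬛⬛⬛
⬛⬛⬛⬛⬛⬛⬛⬛⬛⬛⬛⬛
❓❓❓❓❓❓❓❓❓❓❓❓
❓❓❓❓⬛⬛⬛⬛⬛⬛⬛⬛
❓❓❓❓⬛⬛⬛⬛⬛⬛⬛⬛
❓❓❓❓⬜⬜🔴⬜⬜⬜⬜⬜
❓❓❓❓⬛⬛⬛⬛⬛⬛⬛⬜
❓❓❓❓⬛⬛⬛⬛⬛⬛⬛⬜
❓❓❓❓❓❓❓❓❓⬛⬛⬜
❓❓❓❓❓❓❓❓❓⬛⬛⬜
❓❓❓❓❓❓❓❓❓⬛⬛⬜

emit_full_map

⬛⬛⬛⬛⬛⬛⬛⬛⬛⬛
⬛⬛⬛⬛⬛⬛⬛⬛⬛⬛
⬜⬜🔴⬜⬜⬜⬜⬜⬛⬛
⬛⬛⬛⬛⬛⬛⬛⬜⬛⬛
⬛⬛⬛⬛⬛⬛⬛⬜⬛⬛
❓❓❓❓❓⬛⬛⬜⬛⬛
❓❓❓❓❓⬛⬛⬜⬛⬛
❓❓❓❓❓⬛⬛⬜⬛⬛
❓❓❓❓❓⬛⬛⬜⬛⬛
❓❓❓❓❓⬛⬛⬜⬛⬛

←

⬛⬛⬛⬛⬛⬛⬛⬛⬛⬛⬛⬛
⬛⬛⬛⬛⬛⬛⬛⬛⬛⬛⬛⬛
⬛⬛⬛⬛⬛⬛⬛⬛⬛⬛⬛⬛
❓❓❓❓❓❓❓❓❓❓❓❓
❓❓❓❓⬛⬛⬛⬛⬛⬛⬛⬛
❓❓❓❓⬛⬛⬛⬛⬛⬛⬛⬛
❓❓❓❓⬜⬜🔴⬜⬜⬜⬜⬜
❓❓❓❓⬛⬛⬛⬛⬛⬛⬛⬛
❓❓❓❓⬛⬛⬛⬛⬛⬛⬛⬛
❓❓❓❓❓❓❓❓❓❓⬛⬛
❓❓❓❓❓❓❓❓❓❓⬛⬛
❓❓❓❓❓❓❓❓❓❓⬛⬛

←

⬛⬛⬛⬛⬛⬛⬛⬛⬛⬛⬛⬛
⬛⬛⬛⬛⬛⬛⬛⬛⬛⬛⬛⬛
⬛⬛⬛⬛⬛⬛⬛⬛⬛⬛⬛⬛
❓❓❓❓❓❓❓❓❓❓❓❓
❓❓❓❓⬜⬛⬛⬛⬛⬛⬛⬛
❓❓❓❓⬜⬛⬛⬛⬛⬛⬛⬛
❓❓❓❓⬜⬜🔴⬜⬜⬜⬜⬜
❓❓❓❓⬛⬛⬛⬛⬛⬛⬛⬛
❓❓❓❓⬛⬛⬛⬛⬛⬛⬛⬛
❓❓❓❓❓❓❓❓❓❓❓⬛
❓❓❓❓❓❓❓❓❓❓❓⬛
❓❓❓❓❓❓❓❓❓❓❓⬛

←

⬛⬛⬛⬛⬛⬛⬛⬛⬛⬛⬛⬛
⬛⬛⬛⬛⬛⬛⬛⬛⬛⬛⬛⬛
⬛⬛⬛⬛⬛⬛⬛⬛⬛⬛⬛⬛
❓❓❓❓❓❓❓❓❓❓❓❓
❓❓❓❓⬜⬜⬛⬛⬛⬛⬛⬛
❓❓❓❓⬜⬜⬛⬛⬛⬛⬛⬛
❓❓❓❓⬜⬜🔴⬜⬜⬜⬜⬜
❓❓❓❓⬜⬛⬛⬛⬛⬛⬛⬛
❓❓❓❓⬜⬛⬛⬛⬛⬛⬛⬛
❓❓❓❓❓❓❓❓❓❓❓❓
❓❓❓❓❓❓❓❓❓❓❓❓
❓❓❓❓❓❓❓❓❓❓❓❓

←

⬛⬛⬛⬛⬛⬛⬛⬛⬛⬛⬛⬛
⬛⬛⬛⬛⬛⬛⬛⬛⬛⬛⬛⬛
⬛⬛⬛⬛⬛⬛⬛⬛⬛⬛⬛⬛
❓❓❓❓❓❓❓❓❓❓❓❓
❓❓❓❓⬜⬜⬜⬛⬛⬛⬛⬛
❓❓❓❓⬜⬜⬜⬛⬛⬛⬛⬛
❓❓❓❓⬜⬜🔴⬜⬜⬜⬜⬜
❓❓❓❓⬛⬜⬛⬛⬛⬛⬛⬛
❓❓❓❓⬛⬜⬛⬛⬛⬛⬛⬛
❓❓❓❓❓❓❓❓❓❓❓❓
❓❓❓❓❓❓❓❓❓❓❓❓
❓❓❓❓❓❓❓❓❓❓❓❓

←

⬛⬛⬛⬛⬛⬛⬛⬛⬛⬛⬛⬛
⬛⬛⬛⬛⬛⬛⬛⬛⬛⬛⬛⬛
⬛⬛⬛⬛⬛⬛⬛⬛⬛⬛⬛⬛
❓❓❓❓❓❓❓❓❓❓❓❓
❓❓❓❓⬜⬜⬜⬜⬛⬛⬛⬛
❓❓❓❓⬜⬜⬜⬜⬛⬛⬛⬛
❓❓❓❓⬜⬜🔴⬜⬜⬜⬜⬜
❓❓❓❓⬛⬛⬜⬛⬛⬛⬛⬛
❓❓❓❓⬛⬛⬜⬛⬛⬛⬛⬛
❓❓❓❓❓❓❓❓❓❓❓❓
❓❓❓❓❓❓❓❓❓❓❓❓
❓❓❓❓❓❓❓❓❓❓❓❓

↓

⬛⬛⬛⬛⬛⬛⬛⬛⬛⬛⬛⬛
⬛⬛⬛⬛⬛⬛⬛⬛⬛⬛⬛⬛
❓❓❓❓❓❓❓❓❓❓❓❓
❓❓❓❓⬜⬜⬜⬜⬛⬛⬛⬛
❓❓❓❓⬜⬜⬜⬜⬛⬛⬛⬛
❓❓❓❓⬜⬜⬜⬜⬜⬜⬜⬜
❓❓❓❓⬛⬛🔴⬛⬛⬛⬛⬛
❓❓❓❓⬛⬛⬜⬛⬛⬛⬛⬛
❓❓❓❓⬛⬛⬜⬛⬛❓❓❓
❓❓❓❓❓❓❓❓❓❓❓❓
❓❓❓❓❓❓❓❓❓❓❓❓
❓❓❓❓❓❓❓❓❓❓❓❓

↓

⬛⬛⬛⬛⬛⬛⬛⬛⬛⬛⬛⬛
❓❓❓❓❓❓❓❓❓❓❓❓
❓❓❓❓⬜⬜⬜⬜⬛⬛⬛⬛
❓❓❓❓⬜⬜⬜⬜⬛⬛⬛⬛
❓❓❓❓⬜⬜⬜⬜⬜⬜⬜⬜
❓❓❓❓⬛⬛⬜⬛⬛⬛⬛⬛
❓❓❓❓⬛⬛🔴⬛⬛⬛⬛⬛
❓❓❓❓⬛⬛⬜⬛⬛❓❓❓
❓❓❓❓⬛⬛⬜⬛⬛❓❓❓
❓❓❓❓❓❓❓❓❓❓❓❓
❓❓❓❓❓❓❓❓❓❓❓❓
❓❓❓❓❓❓❓❓❓❓❓❓

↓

❓❓❓❓❓❓❓❓❓❓❓❓
❓❓❓❓⬜⬜⬜⬜⬛⬛⬛⬛
❓❓❓❓⬜⬜⬜⬜⬛⬛⬛⬛
❓❓❓❓⬜⬜⬜⬜⬜⬜⬜⬜
❓❓❓❓⬛⬛⬜⬛⬛⬛⬛⬛
❓❓❓❓⬛⬛⬜⬛⬛⬛⬛⬛
❓❓❓❓⬛⬛🔴⬛⬛❓❓❓
❓❓❓❓⬛⬛⬜⬛⬛❓❓❓
❓❓❓❓⬛⬛⬜⬛⬛❓❓❓
❓❓❓❓❓❓❓❓❓❓❓❓
❓❓❓❓❓❓❓❓❓❓❓❓
❓❓❓❓❓❓❓❓❓❓❓❓

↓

❓❓❓❓⬜⬜⬜⬜⬛⬛⬛⬛
❓❓❓❓⬜⬜⬜⬜⬛⬛⬛⬛
❓❓❓❓⬜⬜⬜⬜⬜⬜⬜⬜
❓❓❓❓⬛⬛⬜⬛⬛⬛⬛⬛
❓❓❓❓⬛⬛⬜⬛⬛⬛⬛⬛
❓❓❓❓⬛⬛⬜⬛⬛❓❓❓
❓❓❓❓⬛⬛🔴⬛⬛❓❓❓
❓❓❓❓⬛⬛⬜⬛⬛❓❓❓
❓❓❓❓⬛⬛⬜⬛⬛❓❓❓
❓❓❓❓❓❓❓❓❓❓❓❓
❓❓❓❓❓❓❓❓❓❓❓❓
❓❓❓❓❓❓❓❓❓❓❓❓

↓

❓❓❓❓⬜⬜⬜⬜⬛⬛⬛⬛
❓❓❓❓⬜⬜⬜⬜⬜⬜⬜⬜
❓❓❓❓⬛⬛⬜⬛⬛⬛⬛⬛
❓❓❓❓⬛⬛⬜⬛⬛⬛⬛⬛
❓❓❓❓⬛⬛⬜⬛⬛❓❓❓
❓❓❓❓⬛⬛⬜⬛⬛❓❓❓
❓❓❓❓⬛⬛🔴⬛⬛❓❓❓
❓❓❓❓⬛⬛⬜⬛⬛❓❓❓
❓❓❓❓⬛⬛⬜⬛⬛❓❓❓
❓❓❓❓❓❓❓❓❓❓❓❓
❓❓❓❓❓❓❓❓❓❓❓❓
❓❓❓❓❓❓❓❓❓❓❓❓

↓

❓❓❓❓⬜⬜⬜⬜⬜⬜⬜⬜
❓❓❓❓⬛⬛⬜⬛⬛⬛⬛⬛
❓❓❓❓⬛⬛⬜⬛⬛⬛⬛⬛
❓❓❓❓⬛⬛⬜⬛⬛❓❓❓
❓❓❓❓⬛⬛⬜⬛⬛❓❓❓
❓❓❓❓⬛⬛⬜⬛⬛❓❓❓
❓❓❓❓⬛⬛🔴⬛⬛❓❓❓
❓❓❓❓⬛⬛⬜⬛⬛❓❓❓
❓❓❓❓⬛⬛⬜⬛⬛❓❓❓
❓❓❓❓❓❓❓❓❓❓❓❓
❓❓❓❓❓❓❓❓❓❓❓❓
❓❓❓❓❓❓❓❓❓❓❓❓

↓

❓❓❓❓⬛⬛⬜⬛⬛⬛⬛⬛
❓❓❓❓⬛⬛⬜⬛⬛⬛⬛⬛
❓❓❓❓⬛⬛⬜⬛⬛❓❓❓
❓❓❓❓⬛⬛⬜⬛⬛❓❓❓
❓❓❓❓⬛⬛⬜⬛⬛❓❓❓
❓❓❓❓⬛⬛⬜⬛⬛❓❓❓
❓❓❓❓⬛⬛🔴⬛⬛❓❓❓
❓❓❓❓⬛⬛⬜⬛⬛❓❓❓
❓❓❓❓⬛⬛⬜⬛⬛❓❓❓
❓❓❓❓❓❓❓❓❓❓❓❓
❓❓❓❓❓❓❓❓❓❓❓❓
❓❓❓❓❓❓❓❓❓❓❓❓

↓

❓❓❓❓⬛⬛⬜⬛⬛⬛⬛⬛
❓❓❓❓⬛⬛⬜⬛⬛❓❓❓
❓❓❓❓⬛⬛⬜⬛⬛❓❓❓
❓❓❓❓⬛⬛⬜⬛⬛❓❓❓
❓❓❓❓⬛⬛⬜⬛⬛❓❓❓
❓❓❓❓⬛⬛⬜⬛⬛❓❓❓
❓❓❓❓⬛⬛🔴⬛⬛❓❓❓
❓❓❓❓⬛⬛⬜⬛⬛❓❓❓
❓❓❓❓⬛⬛⬜⬛⬛❓❓❓
❓❓❓❓❓❓❓❓❓❓❓❓
❓❓❓❓❓❓❓❓❓❓❓❓
❓❓❓❓❓❓❓❓❓❓❓❓

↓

❓❓❓❓⬛⬛⬜⬛⬛❓❓❓
❓❓❓❓⬛⬛⬜⬛⬛❓❓❓
❓❓❓❓⬛⬛⬜⬛⬛❓❓❓
❓❓❓❓⬛⬛⬜⬛⬛❓❓❓
❓❓❓❓⬛⬛⬜⬛⬛❓❓❓
❓❓❓❓⬛⬛⬜⬛⬛❓❓❓
❓❓❓❓⬛⬛🔴⬛⬛❓❓❓
❓❓❓❓⬛⬛⬜⬛⬛❓❓❓
❓❓❓❓⬜⬜⬜⬜⬛❓❓❓
❓❓❓❓❓❓❓❓❓❓❓❓
❓❓❓❓❓❓❓❓❓❓❓❓
❓❓❓❓❓❓❓❓❓❓❓❓

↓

❓❓❓❓⬛⬛⬜⬛⬛❓❓❓
❓❓❓❓⬛⬛⬜⬛⬛❓❓❓
❓❓❓❓⬛⬛⬜⬛⬛❓❓❓
❓❓❓❓⬛⬛⬜⬛⬛❓❓❓
❓❓❓❓⬛⬛⬜⬛⬛❓❓❓
❓❓❓❓⬛⬛⬜⬛⬛❓❓❓
❓❓❓❓⬛⬛🔴⬛⬛❓❓❓
❓❓❓❓⬜⬜⬜⬜⬛❓❓❓
❓❓❓❓⬜⬜⬜⬜⬛❓❓❓
❓❓❓❓❓❓❓❓❓❓❓❓
❓❓❓❓❓❓❓❓❓❓❓❓
❓❓❓❓❓❓❓❓❓❓❓❓

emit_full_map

⬜⬜⬜⬜⬛⬛⬛⬛⬛⬛⬛⬛⬛⬛⬛
⬜⬜⬜⬜⬛⬛⬛⬛⬛⬛⬛⬛⬛⬛⬛
⬜⬜⬜⬜⬜⬜⬜⬜⬜⬜⬜⬜⬜⬛⬛
⬛⬛⬜⬛⬛⬛⬛⬛⬛⬛⬛⬛⬜⬛⬛
⬛⬛⬜⬛⬛⬛⬛⬛⬛⬛⬛⬛⬜⬛⬛
⬛⬛⬜⬛⬛❓❓❓❓❓⬛⬛⬜⬛⬛
⬛⬛⬜⬛⬛❓❓❓❓❓⬛⬛⬜⬛⬛
⬛⬛⬜⬛⬛❓❓❓❓❓⬛⬛⬜⬛⬛
⬛⬛⬜⬛⬛❓❓❓❓❓⬛⬛⬜⬛⬛
⬛⬛⬜⬛⬛❓❓❓❓❓⬛⬛⬜⬛⬛
⬛⬛⬜⬛⬛❓❓❓❓❓❓❓❓❓❓
⬛⬛⬜⬛⬛❓❓❓❓❓❓❓❓❓❓
⬛⬛🔴⬛⬛❓❓❓❓❓❓❓❓❓❓
⬜⬜⬜⬜⬛❓❓❓❓❓❓❓❓❓❓
⬜⬜⬜⬜⬛❓❓❓❓❓❓❓❓❓❓
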